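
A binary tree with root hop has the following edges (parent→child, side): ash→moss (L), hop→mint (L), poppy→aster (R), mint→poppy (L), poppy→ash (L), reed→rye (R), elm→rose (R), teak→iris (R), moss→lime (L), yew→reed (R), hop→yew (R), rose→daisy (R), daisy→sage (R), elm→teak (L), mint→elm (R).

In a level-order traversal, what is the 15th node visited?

lime

Level-order visits nodes level by level from the root, left to right within each level.
Level 0: hop
Level 1: mint, yew
Level 2: poppy, elm, reed
Level 3: ash, aster, teak, rose, rye
Level 4: moss, iris, daisy
Level 5: lime, sage
Full level-order sequence: hop, mint, yew, poppy, elm, reed, ash, aster, teak, rose, rye, moss, iris, daisy, lime, sage.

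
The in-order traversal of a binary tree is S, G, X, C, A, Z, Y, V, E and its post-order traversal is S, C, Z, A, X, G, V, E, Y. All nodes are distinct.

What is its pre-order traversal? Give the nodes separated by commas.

Y, G, S, X, A, C, Z, E, V

The last element of post-order is the root; it splits in-order into left and right subtrees.
Root Y: left subtree has 6 nodes {S, G, X, C, A, Z}, right has 2 {V, E}.
  Root G: left subtree has 1 node {S}, right has 4 {X, C, A, Z}.
    Root X: left subtree has 0 nodes { }, right has 3 {C, A, Z}.
      Root A: left subtree has 1 node {C}, right has 1 {Z}.
  Root E: left subtree has 1 node {V}, right has 0 { }.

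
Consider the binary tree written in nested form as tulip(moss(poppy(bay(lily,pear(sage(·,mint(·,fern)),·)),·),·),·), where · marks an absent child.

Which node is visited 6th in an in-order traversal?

pear

In-order visits the left subtree, then the node, then the right subtree.
At tulip: go left to moss.
  At moss: go left to poppy.
    At poppy: go left to bay.
      At bay: go left to lily.
        lily is a leaf — visit lily.
      Visit bay.
      At bay: go right to pear.
        At pear: go left to sage.
          At sage: no left child.
          Visit sage.
          At sage: go right to mint.
            At mint: no left child.
            Visit mint.
            At mint: go right to fern.
              fern is a leaf — visit fern.
        Visit pear.
        At pear: no right child.
    Visit poppy.
    At poppy: no right child.
  Visit moss.
  At moss: no right child.
Visit tulip.
At tulip: no right child.
Full in-order sequence: lily, bay, sage, mint, fern, pear, poppy, moss, tulip.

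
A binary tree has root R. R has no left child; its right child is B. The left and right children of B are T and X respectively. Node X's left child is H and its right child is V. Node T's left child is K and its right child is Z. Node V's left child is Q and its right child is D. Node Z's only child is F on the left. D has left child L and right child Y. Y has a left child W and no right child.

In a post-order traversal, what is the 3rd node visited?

Post-order visits the left subtree, then the right subtree, then the node.
At R: no left child.
At R: go right to B.
  At B: go left to T.
    At T: go left to K.
      K is a leaf — visit K.
    At T: go right to Z.
      At Z: go left to F.
        F is a leaf — visit F.
      At Z: no right child.
      Visit Z.
    Visit T.
  At B: go right to X.
    At X: go left to H.
      H is a leaf — visit H.
    At X: go right to V.
      At V: go left to Q.
        Q is a leaf — visit Q.
      At V: go right to D.
        At D: go left to L.
          L is a leaf — visit L.
        At D: go right to Y.
          At Y: go left to W.
            W is a leaf — visit W.
          At Y: no right child.
          Visit Y.
        Visit D.
      Visit V.
    Visit X.
  Visit B.
Visit R.
Full post-order sequence: K, F, Z, T, H, Q, L, W, Y, D, V, X, B, R.

Z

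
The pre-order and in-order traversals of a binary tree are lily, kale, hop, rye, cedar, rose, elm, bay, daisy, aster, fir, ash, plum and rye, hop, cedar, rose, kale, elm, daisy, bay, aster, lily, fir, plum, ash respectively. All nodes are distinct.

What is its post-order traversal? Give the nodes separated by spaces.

rye rose cedar hop daisy aster bay elm kale plum ash fir lily

The first element of pre-order is the root; it splits in-order into left and right subtrees.
Root lily: left subtree has 9 nodes {rye, hop, cedar, rose, kale, elm, daisy, bay, aster}, right has 3 {fir, plum, ash}.
  Root kale: left subtree has 4 nodes {rye, hop, cedar, rose}, right has 4 {elm, daisy, bay, aster}.
    Root hop: left subtree has 1 node {rye}, right has 2 {cedar, rose}.
      Root cedar: left subtree has 0 nodes { }, right has 1 {rose}.
    Root elm: left subtree has 0 nodes { }, right has 3 {daisy, bay, aster}.
      Root bay: left subtree has 1 node {daisy}, right has 1 {aster}.
  Root fir: left subtree has 0 nodes { }, right has 2 {plum, ash}.
    Root ash: left subtree has 1 node {plum}, right has 0 { }.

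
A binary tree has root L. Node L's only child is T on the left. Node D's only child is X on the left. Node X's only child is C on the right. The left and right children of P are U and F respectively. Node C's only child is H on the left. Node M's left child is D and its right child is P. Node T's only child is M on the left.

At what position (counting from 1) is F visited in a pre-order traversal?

Pre-order visits the node, then its left subtree, then its right subtree.
Visit L.
At L: go left to T.
  Visit T.
  At T: go left to M.
    Visit M.
    At M: go left to D.
      Visit D.
      At D: go left to X.
        Visit X.
        At X: no left child.
        At X: go right to C.
          Visit C.
          At C: go left to H.
            H is a leaf — visit H.
          At C: no right child.
      At D: no right child.
    At M: go right to P.
      Visit P.
      At P: go left to U.
        U is a leaf — visit U.
      At P: go right to F.
        F is a leaf — visit F.
  At T: no right child.
At L: no right child.
Full pre-order sequence: L, T, M, D, X, C, H, P, U, F.

10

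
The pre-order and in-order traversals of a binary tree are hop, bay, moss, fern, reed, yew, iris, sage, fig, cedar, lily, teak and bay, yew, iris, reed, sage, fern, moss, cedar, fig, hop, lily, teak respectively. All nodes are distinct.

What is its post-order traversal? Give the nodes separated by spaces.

The first element of pre-order is the root; it splits in-order into left and right subtrees.
Root hop: left subtree has 9 nodes {bay, yew, iris, reed, sage, fern, moss, cedar, fig}, right has 2 {lily, teak}.
  Root bay: left subtree has 0 nodes { }, right has 8 {yew, iris, reed, sage, fern, moss, cedar, fig}.
    Root moss: left subtree has 5 nodes {yew, iris, reed, sage, fern}, right has 2 {cedar, fig}.
      Root fern: left subtree has 4 nodes {yew, iris, reed, sage}, right has 0 { }.
        Root reed: left subtree has 2 nodes {yew, iris}, right has 1 {sage}.
          Root yew: left subtree has 0 nodes { }, right has 1 {iris}.
      Root fig: left subtree has 1 node {cedar}, right has 0 { }.
  Root lily: left subtree has 0 nodes { }, right has 1 {teak}.

iris yew sage reed fern cedar fig moss bay teak lily hop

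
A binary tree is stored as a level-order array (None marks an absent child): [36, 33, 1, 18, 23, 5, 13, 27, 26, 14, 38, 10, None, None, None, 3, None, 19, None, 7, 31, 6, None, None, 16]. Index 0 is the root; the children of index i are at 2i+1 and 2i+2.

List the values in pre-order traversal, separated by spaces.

Pre-order visits the node, then its left subtree, then its right subtree.
Visit 36.
At 36: go left to 33.
  Visit 33.
  At 33: go left to 18.
    Visit 18.
    At 18: go left to 27.
      Visit 27.
      At 27: go left to 3.
        3 is a leaf — visit 3.
      At 27: no right child.
    At 18: go right to 26.
      Visit 26.
      At 26: go left to 19.
        19 is a leaf — visit 19.
      At 26: no right child.
  At 33: go right to 23.
    Visit 23.
    At 23: go left to 14.
      Visit 14.
      At 14: go left to 7.
        7 is a leaf — visit 7.
      At 14: go right to 31.
        31 is a leaf — visit 31.
    At 23: go right to 38.
      Visit 38.
      At 38: go left to 6.
        6 is a leaf — visit 6.
      At 38: no right child.
At 36: go right to 1.
  Visit 1.
  At 1: go left to 5.
    Visit 5.
    At 5: go left to 10.
      Visit 10.
      At 10: no left child.
      At 10: go right to 16.
        16 is a leaf — visit 16.
    At 5: no right child.
  At 1: go right to 13.
    13 is a leaf — visit 13.

36 33 18 27 3 26 19 23 14 7 31 38 6 1 5 10 16 13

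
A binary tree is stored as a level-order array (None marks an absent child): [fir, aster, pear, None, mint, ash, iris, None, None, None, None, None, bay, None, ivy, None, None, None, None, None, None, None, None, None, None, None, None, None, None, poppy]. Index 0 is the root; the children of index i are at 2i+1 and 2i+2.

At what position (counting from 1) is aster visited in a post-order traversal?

Post-order visits the left subtree, then the right subtree, then the node.
At fir: go left to aster.
  At aster: no left child.
  At aster: go right to mint.
    mint is a leaf — visit mint.
  Visit aster.
At fir: go right to pear.
  At pear: go left to ash.
    At ash: no left child.
    At ash: go right to bay.
      bay is a leaf — visit bay.
    Visit ash.
  At pear: go right to iris.
    At iris: no left child.
    At iris: go right to ivy.
      At ivy: go left to poppy.
        poppy is a leaf — visit poppy.
      At ivy: no right child.
      Visit ivy.
    Visit iris.
  Visit pear.
Visit fir.
Full post-order sequence: mint, aster, bay, ash, poppy, ivy, iris, pear, fir.

2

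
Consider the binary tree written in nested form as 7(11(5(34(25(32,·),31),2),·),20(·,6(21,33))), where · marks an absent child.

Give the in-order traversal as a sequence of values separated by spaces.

32 25 34 31 5 2 11 7 20 21 6 33

In-order visits the left subtree, then the node, then the right subtree.
At 7: go left to 11.
  At 11: go left to 5.
    At 5: go left to 34.
      At 34: go left to 25.
        At 25: go left to 32.
          32 is a leaf — visit 32.
        Visit 25.
        At 25: no right child.
      Visit 34.
      At 34: go right to 31.
        31 is a leaf — visit 31.
    Visit 5.
    At 5: go right to 2.
      2 is a leaf — visit 2.
  Visit 11.
  At 11: no right child.
Visit 7.
At 7: go right to 20.
  At 20: no left child.
  Visit 20.
  At 20: go right to 6.
    At 6: go left to 21.
      21 is a leaf — visit 21.
    Visit 6.
    At 6: go right to 33.
      33 is a leaf — visit 33.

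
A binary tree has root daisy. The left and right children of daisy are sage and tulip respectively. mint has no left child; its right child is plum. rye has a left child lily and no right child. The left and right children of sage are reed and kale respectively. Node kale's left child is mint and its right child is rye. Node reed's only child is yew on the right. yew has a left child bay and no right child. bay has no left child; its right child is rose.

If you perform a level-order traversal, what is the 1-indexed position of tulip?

Level-order visits nodes level by level from the root, left to right within each level.
Level 0: daisy
Level 1: sage, tulip
Level 2: reed, kale
Level 3: yew, mint, rye
Level 4: bay, plum, lily
Level 5: rose
Full level-order sequence: daisy, sage, tulip, reed, kale, yew, mint, rye, bay, plum, lily, rose.

3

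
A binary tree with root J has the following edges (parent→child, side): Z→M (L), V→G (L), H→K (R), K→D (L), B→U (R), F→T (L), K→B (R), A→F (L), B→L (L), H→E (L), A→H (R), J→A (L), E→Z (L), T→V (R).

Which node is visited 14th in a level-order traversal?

L

Level-order visits nodes level by level from the root, left to right within each level.
Level 0: J
Level 1: A
Level 2: F, H
Level 3: T, E, K
Level 4: V, Z, D, B
Level 5: G, M, L, U
Full level-order sequence: J, A, F, H, T, E, K, V, Z, D, B, G, M, L, U.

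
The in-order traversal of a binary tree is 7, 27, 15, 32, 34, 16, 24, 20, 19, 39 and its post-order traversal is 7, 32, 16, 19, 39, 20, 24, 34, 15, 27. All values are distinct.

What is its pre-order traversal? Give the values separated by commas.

27, 7, 15, 34, 32, 24, 16, 20, 39, 19

The last element of post-order is the root; it splits in-order into left and right subtrees.
Root 27: left subtree has 1 node {7}, right has 8 {15, 32, 34, 16, 24, 20, 19, 39}.
  Root 15: left subtree has 0 nodes { }, right has 7 {32, 34, 16, 24, 20, 19, 39}.
    Root 34: left subtree has 1 node {32}, right has 5 {16, 24, 20, 19, 39}.
      Root 24: left subtree has 1 node {16}, right has 3 {20, 19, 39}.
        Root 20: left subtree has 0 nodes { }, right has 2 {19, 39}.
          Root 39: left subtree has 1 node {19}, right has 0 { }.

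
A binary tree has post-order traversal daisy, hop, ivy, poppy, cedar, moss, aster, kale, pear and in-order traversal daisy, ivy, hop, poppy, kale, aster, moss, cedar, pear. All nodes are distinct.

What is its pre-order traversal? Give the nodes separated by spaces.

The last element of post-order is the root; it splits in-order into left and right subtrees.
Root pear: left subtree has 8 nodes {daisy, ivy, hop, poppy, kale, aster, moss, cedar}, right has 0 { }.
  Root kale: left subtree has 4 nodes {daisy, ivy, hop, poppy}, right has 3 {aster, moss, cedar}.
    Root poppy: left subtree has 3 nodes {daisy, ivy, hop}, right has 0 { }.
      Root ivy: left subtree has 1 node {daisy}, right has 1 {hop}.
    Root aster: left subtree has 0 nodes { }, right has 2 {moss, cedar}.
      Root moss: left subtree has 0 nodes { }, right has 1 {cedar}.

pear kale poppy ivy daisy hop aster moss cedar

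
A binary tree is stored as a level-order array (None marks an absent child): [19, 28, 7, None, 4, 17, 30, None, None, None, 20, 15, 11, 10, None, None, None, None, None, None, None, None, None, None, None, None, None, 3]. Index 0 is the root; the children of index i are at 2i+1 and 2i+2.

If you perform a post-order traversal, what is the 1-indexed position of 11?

Post-order visits the left subtree, then the right subtree, then the node.
At 19: go left to 28.
  At 28: no left child.
  At 28: go right to 4.
    At 4: no left child.
    At 4: go right to 20.
      20 is a leaf — visit 20.
    Visit 4.
  Visit 28.
At 19: go right to 7.
  At 7: go left to 17.
    At 17: go left to 15.
      15 is a leaf — visit 15.
    At 17: go right to 11.
      11 is a leaf — visit 11.
    Visit 17.
  At 7: go right to 30.
    At 30: go left to 10.
      At 10: go left to 3.
        3 is a leaf — visit 3.
      At 10: no right child.
      Visit 10.
    At 30: no right child.
    Visit 30.
  Visit 7.
Visit 19.
Full post-order sequence: 20, 4, 28, 15, 11, 17, 3, 10, 30, 7, 19.

5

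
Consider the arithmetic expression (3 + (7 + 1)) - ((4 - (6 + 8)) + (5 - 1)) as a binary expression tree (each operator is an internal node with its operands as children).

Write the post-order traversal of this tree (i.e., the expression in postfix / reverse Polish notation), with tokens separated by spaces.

Post-order on an expression tree gives postfix notation: for each operator, emit left operand, right operand, then the operator.

3 7 1 + + 4 6 8 + - 5 1 - + -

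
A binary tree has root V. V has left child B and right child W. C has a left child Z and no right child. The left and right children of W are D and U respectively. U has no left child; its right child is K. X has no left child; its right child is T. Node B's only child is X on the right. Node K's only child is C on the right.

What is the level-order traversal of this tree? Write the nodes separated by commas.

V, B, W, X, D, U, T, K, C, Z

Level-order visits nodes level by level from the root, left to right within each level.
Level 0: V
Level 1: B, W
Level 2: X, D, U
Level 3: T, K
Level 4: C
Level 5: Z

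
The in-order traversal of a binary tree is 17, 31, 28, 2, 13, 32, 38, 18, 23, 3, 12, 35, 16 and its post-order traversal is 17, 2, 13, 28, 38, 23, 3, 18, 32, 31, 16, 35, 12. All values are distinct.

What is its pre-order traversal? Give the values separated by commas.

12, 31, 17, 32, 28, 13, 2, 18, 38, 3, 23, 35, 16

The last element of post-order is the root; it splits in-order into left and right subtrees.
Root 12: left subtree has 10 nodes {17, 31, 28, 2, 13, 32, 38, 18, 23, 3}, right has 2 {35, 16}.
  Root 31: left subtree has 1 node {17}, right has 8 {28, 2, 13, 32, 38, 18, 23, 3}.
    Root 32: left subtree has 3 nodes {28, 2, 13}, right has 4 {38, 18, 23, 3}.
      Root 28: left subtree has 0 nodes { }, right has 2 {2, 13}.
        Root 13: left subtree has 1 node {2}, right has 0 { }.
      Root 18: left subtree has 1 node {38}, right has 2 {23, 3}.
        Root 3: left subtree has 1 node {23}, right has 0 { }.
  Root 35: left subtree has 0 nodes { }, right has 1 {16}.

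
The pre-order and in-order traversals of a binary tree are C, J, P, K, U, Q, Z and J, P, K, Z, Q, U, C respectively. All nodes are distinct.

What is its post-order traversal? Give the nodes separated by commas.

Z, Q, U, K, P, J, C

The first element of pre-order is the root; it splits in-order into left and right subtrees.
Root C: left subtree has 6 nodes {J, P, K, Z, Q, U}, right has 0 { }.
  Root J: left subtree has 0 nodes { }, right has 5 {P, K, Z, Q, U}.
    Root P: left subtree has 0 nodes { }, right has 4 {K, Z, Q, U}.
      Root K: left subtree has 0 nodes { }, right has 3 {Z, Q, U}.
        Root U: left subtree has 2 nodes {Z, Q}, right has 0 { }.
          Root Q: left subtree has 1 node {Z}, right has 0 { }.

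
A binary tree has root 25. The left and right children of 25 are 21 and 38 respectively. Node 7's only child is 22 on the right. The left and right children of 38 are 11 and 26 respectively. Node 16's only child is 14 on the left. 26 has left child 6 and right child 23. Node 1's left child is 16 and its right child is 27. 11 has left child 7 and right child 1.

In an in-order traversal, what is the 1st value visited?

In-order visits the left subtree, then the node, then the right subtree.
At 25: go left to 21.
  21 is a leaf — visit 21.
Visit 25.
At 25: go right to 38.
  At 38: go left to 11.
    At 11: go left to 7.
      At 7: no left child.
      Visit 7.
      At 7: go right to 22.
        22 is a leaf — visit 22.
    Visit 11.
    At 11: go right to 1.
      At 1: go left to 16.
        At 16: go left to 14.
          14 is a leaf — visit 14.
        Visit 16.
        At 16: no right child.
      Visit 1.
      At 1: go right to 27.
        27 is a leaf — visit 27.
  Visit 38.
  At 38: go right to 26.
    At 26: go left to 6.
      6 is a leaf — visit 6.
    Visit 26.
    At 26: go right to 23.
      23 is a leaf — visit 23.
Full in-order sequence: 21, 25, 7, 22, 11, 14, 16, 1, 27, 38, 6, 26, 23.

21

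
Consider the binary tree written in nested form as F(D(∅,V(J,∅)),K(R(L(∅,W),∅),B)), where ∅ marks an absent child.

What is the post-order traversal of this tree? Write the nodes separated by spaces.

Post-order visits the left subtree, then the right subtree, then the node.
At F: go left to D.
  At D: no left child.
  At D: go right to V.
    At V: go left to J.
      J is a leaf — visit J.
    At V: no right child.
    Visit V.
  Visit D.
At F: go right to K.
  At K: go left to R.
    At R: go left to L.
      At L: no left child.
      At L: go right to W.
        W is a leaf — visit W.
      Visit L.
    At R: no right child.
    Visit R.
  At K: go right to B.
    B is a leaf — visit B.
  Visit K.
Visit F.

J V D W L R B K F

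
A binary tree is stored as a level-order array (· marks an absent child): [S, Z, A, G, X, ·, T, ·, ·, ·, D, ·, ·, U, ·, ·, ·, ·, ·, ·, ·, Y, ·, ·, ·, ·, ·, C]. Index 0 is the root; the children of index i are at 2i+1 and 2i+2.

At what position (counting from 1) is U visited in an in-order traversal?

9

In-order visits the left subtree, then the node, then the right subtree.
At S: go left to Z.
  At Z: go left to G.
    G is a leaf — visit G.
  Visit Z.
  At Z: go right to X.
    At X: no left child.
    Visit X.
    At X: go right to D.
      At D: go left to Y.
        Y is a leaf — visit Y.
      Visit D.
      At D: no right child.
Visit S.
At S: go right to A.
  At A: no left child.
  Visit A.
  At A: go right to T.
    At T: go left to U.
      At U: go left to C.
        C is a leaf — visit C.
      Visit U.
      At U: no right child.
    Visit T.
    At T: no right child.
Full in-order sequence: G, Z, X, Y, D, S, A, C, U, T.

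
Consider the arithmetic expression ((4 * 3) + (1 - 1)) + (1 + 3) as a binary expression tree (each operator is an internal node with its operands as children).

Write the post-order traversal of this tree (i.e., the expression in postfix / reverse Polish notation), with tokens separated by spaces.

4 3 * 1 1 - + 1 3 + +

Post-order on an expression tree gives postfix notation: for each operator, emit left operand, right operand, then the operator.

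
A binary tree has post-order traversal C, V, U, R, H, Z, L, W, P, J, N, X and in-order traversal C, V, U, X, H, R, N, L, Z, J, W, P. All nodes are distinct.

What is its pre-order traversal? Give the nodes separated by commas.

The last element of post-order is the root; it splits in-order into left and right subtrees.
Root X: left subtree has 3 nodes {C, V, U}, right has 8 {H, R, N, L, Z, J, W, P}.
  Root U: left subtree has 2 nodes {C, V}, right has 0 { }.
    Root V: left subtree has 1 node {C}, right has 0 { }.
  Root N: left subtree has 2 nodes {H, R}, right has 5 {L, Z, J, W, P}.
    Root H: left subtree has 0 nodes { }, right has 1 {R}.
    Root J: left subtree has 2 nodes {L, Z}, right has 2 {W, P}.
      Root L: left subtree has 0 nodes { }, right has 1 {Z}.
      Root P: left subtree has 1 node {W}, right has 0 { }.

X, U, V, C, N, H, R, J, L, Z, P, W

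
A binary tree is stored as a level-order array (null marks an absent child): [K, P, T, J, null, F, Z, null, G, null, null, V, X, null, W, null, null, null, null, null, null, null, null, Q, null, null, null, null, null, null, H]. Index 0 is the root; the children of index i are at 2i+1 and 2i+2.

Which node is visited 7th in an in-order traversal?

In-order visits the left subtree, then the node, then the right subtree.
At K: go left to P.
  At P: go left to J.
    At J: no left child.
    Visit J.
    At J: go right to G.
      G is a leaf — visit G.
  Visit P.
  At P: no right child.
Visit K.
At K: go right to T.
  At T: go left to F.
    At F: go left to V.
      At V: go left to Q.
        Q is a leaf — visit Q.
      Visit V.
      At V: no right child.
    Visit F.
    At F: go right to X.
      X is a leaf — visit X.
  Visit T.
  At T: go right to Z.
    At Z: no left child.
    Visit Z.
    At Z: go right to W.
      At W: no left child.
      Visit W.
      At W: go right to H.
        H is a leaf — visit H.
Full in-order sequence: J, G, P, K, Q, V, F, X, T, Z, W, H.

F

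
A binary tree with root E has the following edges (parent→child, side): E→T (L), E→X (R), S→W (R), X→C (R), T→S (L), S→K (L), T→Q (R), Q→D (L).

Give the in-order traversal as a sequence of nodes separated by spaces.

K S W T D Q E X C

In-order visits the left subtree, then the node, then the right subtree.
At E: go left to T.
  At T: go left to S.
    At S: go left to K.
      K is a leaf — visit K.
    Visit S.
    At S: go right to W.
      W is a leaf — visit W.
  Visit T.
  At T: go right to Q.
    At Q: go left to D.
      D is a leaf — visit D.
    Visit Q.
    At Q: no right child.
Visit E.
At E: go right to X.
  At X: no left child.
  Visit X.
  At X: go right to C.
    C is a leaf — visit C.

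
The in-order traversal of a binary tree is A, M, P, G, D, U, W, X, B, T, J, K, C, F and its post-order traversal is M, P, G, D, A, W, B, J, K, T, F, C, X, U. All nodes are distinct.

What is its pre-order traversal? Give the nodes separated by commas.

The last element of post-order is the root; it splits in-order into left and right subtrees.
Root U: left subtree has 5 nodes {A, M, P, G, D}, right has 8 {W, X, B, T, J, K, C, F}.
  Root A: left subtree has 0 nodes { }, right has 4 {M, P, G, D}.
    Root D: left subtree has 3 nodes {M, P, G}, right has 0 { }.
      Root G: left subtree has 2 nodes {M, P}, right has 0 { }.
        Root P: left subtree has 1 node {M}, right has 0 { }.
  Root X: left subtree has 1 node {W}, right has 6 {B, T, J, K, C, F}.
    Root C: left subtree has 4 nodes {B, T, J, K}, right has 1 {F}.
      Root T: left subtree has 1 node {B}, right has 2 {J, K}.
        Root K: left subtree has 1 node {J}, right has 0 { }.

U, A, D, G, P, M, X, W, C, T, B, K, J, F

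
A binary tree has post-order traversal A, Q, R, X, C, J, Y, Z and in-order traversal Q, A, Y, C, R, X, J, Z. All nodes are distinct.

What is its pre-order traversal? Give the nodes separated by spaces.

The last element of post-order is the root; it splits in-order into left and right subtrees.
Root Z: left subtree has 7 nodes {Q, A, Y, C, R, X, J}, right has 0 { }.
  Root Y: left subtree has 2 nodes {Q, A}, right has 4 {C, R, X, J}.
    Root Q: left subtree has 0 nodes { }, right has 1 {A}.
    Root J: left subtree has 3 nodes {C, R, X}, right has 0 { }.
      Root C: left subtree has 0 nodes { }, right has 2 {R, X}.
        Root X: left subtree has 1 node {R}, right has 0 { }.

Z Y Q A J C X R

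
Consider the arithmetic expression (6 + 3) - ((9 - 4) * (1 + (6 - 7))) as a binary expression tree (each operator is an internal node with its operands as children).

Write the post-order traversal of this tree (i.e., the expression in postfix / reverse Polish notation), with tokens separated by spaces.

Post-order on an expression tree gives postfix notation: for each operator, emit left operand, right operand, then the operator.

6 3 + 9 4 - 1 6 7 - + * -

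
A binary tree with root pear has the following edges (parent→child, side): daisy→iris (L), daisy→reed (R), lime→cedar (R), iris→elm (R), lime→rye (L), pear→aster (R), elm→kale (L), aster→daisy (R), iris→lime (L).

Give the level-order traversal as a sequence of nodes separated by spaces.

Level-order visits nodes level by level from the root, left to right within each level.
Level 0: pear
Level 1: aster
Level 2: daisy
Level 3: iris, reed
Level 4: lime, elm
Level 5: rye, cedar, kale

pear aster daisy iris reed lime elm rye cedar kale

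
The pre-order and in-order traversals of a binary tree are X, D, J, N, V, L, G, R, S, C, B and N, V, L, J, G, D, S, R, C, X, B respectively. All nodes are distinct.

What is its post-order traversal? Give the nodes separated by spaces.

The first element of pre-order is the root; it splits in-order into left and right subtrees.
Root X: left subtree has 9 nodes {N, V, L, J, G, D, S, R, C}, right has 1 {B}.
  Root D: left subtree has 5 nodes {N, V, L, J, G}, right has 3 {S, R, C}.
    Root J: left subtree has 3 nodes {N, V, L}, right has 1 {G}.
      Root N: left subtree has 0 nodes { }, right has 2 {V, L}.
        Root V: left subtree has 0 nodes { }, right has 1 {L}.
    Root R: left subtree has 1 node {S}, right has 1 {C}.

L V N G J S C R D B X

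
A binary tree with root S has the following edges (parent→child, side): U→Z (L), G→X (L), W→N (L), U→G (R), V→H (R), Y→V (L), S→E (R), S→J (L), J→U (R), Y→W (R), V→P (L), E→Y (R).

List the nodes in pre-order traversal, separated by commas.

S, J, U, Z, G, X, E, Y, V, P, H, W, N

Pre-order visits the node, then its left subtree, then its right subtree.
Visit S.
At S: go left to J.
  Visit J.
  At J: no left child.
  At J: go right to U.
    Visit U.
    At U: go left to Z.
      Z is a leaf — visit Z.
    At U: go right to G.
      Visit G.
      At G: go left to X.
        X is a leaf — visit X.
      At G: no right child.
At S: go right to E.
  Visit E.
  At E: no left child.
  At E: go right to Y.
    Visit Y.
    At Y: go left to V.
      Visit V.
      At V: go left to P.
        P is a leaf — visit P.
      At V: go right to H.
        H is a leaf — visit H.
    At Y: go right to W.
      Visit W.
      At W: go left to N.
        N is a leaf — visit N.
      At W: no right child.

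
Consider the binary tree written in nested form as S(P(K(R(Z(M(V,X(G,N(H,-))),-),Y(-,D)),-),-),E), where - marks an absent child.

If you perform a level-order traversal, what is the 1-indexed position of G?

Level-order visits nodes level by level from the root, left to right within each level.
Level 0: S
Level 1: P, E
Level 2: K
Level 3: R
Level 4: Z, Y
Level 5: M, D
Level 6: V, X
Level 7: G, N
Level 8: H
Full level-order sequence: S, P, E, K, R, Z, Y, M, D, V, X, G, N, H.

12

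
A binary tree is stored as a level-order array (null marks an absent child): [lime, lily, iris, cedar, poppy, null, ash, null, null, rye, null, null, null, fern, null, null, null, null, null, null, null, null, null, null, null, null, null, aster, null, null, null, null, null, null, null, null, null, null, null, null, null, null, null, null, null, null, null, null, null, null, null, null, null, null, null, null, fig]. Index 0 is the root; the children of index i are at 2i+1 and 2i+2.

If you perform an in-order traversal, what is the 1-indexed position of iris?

6

In-order visits the left subtree, then the node, then the right subtree.
At lime: go left to lily.
  At lily: go left to cedar.
    cedar is a leaf — visit cedar.
  Visit lily.
  At lily: go right to poppy.
    At poppy: go left to rye.
      rye is a leaf — visit rye.
    Visit poppy.
    At poppy: no right child.
Visit lime.
At lime: go right to iris.
  At iris: no left child.
  Visit iris.
  At iris: go right to ash.
    At ash: go left to fern.
      At fern: go left to aster.
        At aster: no left child.
        Visit aster.
        At aster: go right to fig.
          fig is a leaf — visit fig.
      Visit fern.
      At fern: no right child.
    Visit ash.
    At ash: no right child.
Full in-order sequence: cedar, lily, rye, poppy, lime, iris, aster, fig, fern, ash.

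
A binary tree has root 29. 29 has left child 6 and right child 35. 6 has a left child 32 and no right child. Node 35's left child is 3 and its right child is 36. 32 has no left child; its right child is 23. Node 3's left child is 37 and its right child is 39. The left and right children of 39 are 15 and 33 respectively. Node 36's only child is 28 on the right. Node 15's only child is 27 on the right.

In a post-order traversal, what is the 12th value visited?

Post-order visits the left subtree, then the right subtree, then the node.
At 29: go left to 6.
  At 6: go left to 32.
    At 32: no left child.
    At 32: go right to 23.
      23 is a leaf — visit 23.
    Visit 32.
  At 6: no right child.
  Visit 6.
At 29: go right to 35.
  At 35: go left to 3.
    At 3: go left to 37.
      37 is a leaf — visit 37.
    At 3: go right to 39.
      At 39: go left to 15.
        At 15: no left child.
        At 15: go right to 27.
          27 is a leaf — visit 27.
        Visit 15.
      At 39: go right to 33.
        33 is a leaf — visit 33.
      Visit 39.
    Visit 3.
  At 35: go right to 36.
    At 36: no left child.
    At 36: go right to 28.
      28 is a leaf — visit 28.
    Visit 36.
  Visit 35.
Visit 29.
Full post-order sequence: 23, 32, 6, 37, 27, 15, 33, 39, 3, 28, 36, 35, 29.

35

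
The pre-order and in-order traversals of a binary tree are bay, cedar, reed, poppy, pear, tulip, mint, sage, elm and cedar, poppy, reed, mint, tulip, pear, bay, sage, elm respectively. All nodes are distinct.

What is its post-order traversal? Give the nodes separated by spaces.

poppy mint tulip pear reed cedar elm sage bay

The first element of pre-order is the root; it splits in-order into left and right subtrees.
Root bay: left subtree has 6 nodes {cedar, poppy, reed, mint, tulip, pear}, right has 2 {sage, elm}.
  Root cedar: left subtree has 0 nodes { }, right has 5 {poppy, reed, mint, tulip, pear}.
    Root reed: left subtree has 1 node {poppy}, right has 3 {mint, tulip, pear}.
      Root pear: left subtree has 2 nodes {mint, tulip}, right has 0 { }.
        Root tulip: left subtree has 1 node {mint}, right has 0 { }.
  Root sage: left subtree has 0 nodes { }, right has 1 {elm}.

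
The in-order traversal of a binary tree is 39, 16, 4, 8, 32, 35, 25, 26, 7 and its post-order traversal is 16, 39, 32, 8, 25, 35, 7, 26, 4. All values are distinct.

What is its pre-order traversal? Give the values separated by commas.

The last element of post-order is the root; it splits in-order into left and right subtrees.
Root 4: left subtree has 2 nodes {39, 16}, right has 6 {8, 32, 35, 25, 26, 7}.
  Root 39: left subtree has 0 nodes { }, right has 1 {16}.
  Root 26: left subtree has 4 nodes {8, 32, 35, 25}, right has 1 {7}.
    Root 35: left subtree has 2 nodes {8, 32}, right has 1 {25}.
      Root 8: left subtree has 0 nodes { }, right has 1 {32}.

4, 39, 16, 26, 35, 8, 32, 25, 7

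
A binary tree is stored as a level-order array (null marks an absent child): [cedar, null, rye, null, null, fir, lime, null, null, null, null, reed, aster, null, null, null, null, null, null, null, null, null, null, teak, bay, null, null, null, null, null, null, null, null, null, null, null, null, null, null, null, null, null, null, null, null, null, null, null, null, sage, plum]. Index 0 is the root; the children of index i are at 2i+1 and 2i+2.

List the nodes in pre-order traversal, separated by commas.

Pre-order visits the node, then its left subtree, then its right subtree.
Visit cedar.
At cedar: no left child.
At cedar: go right to rye.
  Visit rye.
  At rye: go left to fir.
    Visit fir.
    At fir: go left to reed.
      Visit reed.
      At reed: go left to teak.
        teak is a leaf — visit teak.
      At reed: go right to bay.
        Visit bay.
        At bay: go left to sage.
          sage is a leaf — visit sage.
        At bay: go right to plum.
          plum is a leaf — visit plum.
    At fir: go right to aster.
      aster is a leaf — visit aster.
  At rye: go right to lime.
    lime is a leaf — visit lime.

cedar, rye, fir, reed, teak, bay, sage, plum, aster, lime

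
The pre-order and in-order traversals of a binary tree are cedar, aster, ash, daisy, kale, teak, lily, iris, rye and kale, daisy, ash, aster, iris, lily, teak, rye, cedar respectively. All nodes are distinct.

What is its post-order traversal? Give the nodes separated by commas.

kale, daisy, ash, iris, lily, rye, teak, aster, cedar

The first element of pre-order is the root; it splits in-order into left and right subtrees.
Root cedar: left subtree has 8 nodes {kale, daisy, ash, aster, iris, lily, teak, rye}, right has 0 { }.
  Root aster: left subtree has 3 nodes {kale, daisy, ash}, right has 4 {iris, lily, teak, rye}.
    Root ash: left subtree has 2 nodes {kale, daisy}, right has 0 { }.
      Root daisy: left subtree has 1 node {kale}, right has 0 { }.
    Root teak: left subtree has 2 nodes {iris, lily}, right has 1 {rye}.
      Root lily: left subtree has 1 node {iris}, right has 0 { }.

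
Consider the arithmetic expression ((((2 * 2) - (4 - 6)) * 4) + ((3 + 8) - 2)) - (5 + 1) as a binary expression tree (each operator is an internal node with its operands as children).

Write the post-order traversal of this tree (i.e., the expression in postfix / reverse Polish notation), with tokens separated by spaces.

2 2 * 4 6 - - 4 * 3 8 + 2 - + 5 1 + -

Post-order on an expression tree gives postfix notation: for each operator, emit left operand, right operand, then the operator.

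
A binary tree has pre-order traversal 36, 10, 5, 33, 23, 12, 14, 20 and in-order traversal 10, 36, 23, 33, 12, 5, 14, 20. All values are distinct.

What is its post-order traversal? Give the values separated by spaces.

10 23 12 33 20 14 5 36

The first element of pre-order is the root; it splits in-order into left and right subtrees.
Root 36: left subtree has 1 node {10}, right has 6 {23, 33, 12, 5, 14, 20}.
  Root 5: left subtree has 3 nodes {23, 33, 12}, right has 2 {14, 20}.
    Root 33: left subtree has 1 node {23}, right has 1 {12}.
    Root 14: left subtree has 0 nodes { }, right has 1 {20}.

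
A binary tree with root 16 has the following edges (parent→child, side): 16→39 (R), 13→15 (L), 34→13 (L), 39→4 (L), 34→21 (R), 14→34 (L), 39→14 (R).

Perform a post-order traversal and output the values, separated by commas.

Post-order visits the left subtree, then the right subtree, then the node.
At 16: no left child.
At 16: go right to 39.
  At 39: go left to 4.
    4 is a leaf — visit 4.
  At 39: go right to 14.
    At 14: go left to 34.
      At 34: go left to 13.
        At 13: go left to 15.
          15 is a leaf — visit 15.
        At 13: no right child.
        Visit 13.
      At 34: go right to 21.
        21 is a leaf — visit 21.
      Visit 34.
    At 14: no right child.
    Visit 14.
  Visit 39.
Visit 16.

4, 15, 13, 21, 34, 14, 39, 16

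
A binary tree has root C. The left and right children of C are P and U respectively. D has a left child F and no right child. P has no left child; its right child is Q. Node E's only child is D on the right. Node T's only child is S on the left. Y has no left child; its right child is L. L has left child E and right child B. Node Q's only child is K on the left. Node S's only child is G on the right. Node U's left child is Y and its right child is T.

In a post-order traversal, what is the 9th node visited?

Post-order visits the left subtree, then the right subtree, then the node.
At C: go left to P.
  At P: no left child.
  At P: go right to Q.
    At Q: go left to K.
      K is a leaf — visit K.
    At Q: no right child.
    Visit Q.
  Visit P.
At C: go right to U.
  At U: go left to Y.
    At Y: no left child.
    At Y: go right to L.
      At L: go left to E.
        At E: no left child.
        At E: go right to D.
          At D: go left to F.
            F is a leaf — visit F.
          At D: no right child.
          Visit D.
        Visit E.
      At L: go right to B.
        B is a leaf — visit B.
      Visit L.
    Visit Y.
  At U: go right to T.
    At T: go left to S.
      At S: no left child.
      At S: go right to G.
        G is a leaf — visit G.
      Visit S.
    At T: no right child.
    Visit T.
  Visit U.
Visit C.
Full post-order sequence: K, Q, P, F, D, E, B, L, Y, G, S, T, U, C.

Y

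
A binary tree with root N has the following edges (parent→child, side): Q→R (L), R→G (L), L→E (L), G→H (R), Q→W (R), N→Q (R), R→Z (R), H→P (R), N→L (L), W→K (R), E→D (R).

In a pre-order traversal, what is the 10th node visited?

Z

Pre-order visits the node, then its left subtree, then its right subtree.
Visit N.
At N: go left to L.
  Visit L.
  At L: go left to E.
    Visit E.
    At E: no left child.
    At E: go right to D.
      D is a leaf — visit D.
  At L: no right child.
At N: go right to Q.
  Visit Q.
  At Q: go left to R.
    Visit R.
    At R: go left to G.
      Visit G.
      At G: no left child.
      At G: go right to H.
        Visit H.
        At H: no left child.
        At H: go right to P.
          P is a leaf — visit P.
    At R: go right to Z.
      Z is a leaf — visit Z.
  At Q: go right to W.
    Visit W.
    At W: no left child.
    At W: go right to K.
      K is a leaf — visit K.
Full pre-order sequence: N, L, E, D, Q, R, G, H, P, Z, W, K.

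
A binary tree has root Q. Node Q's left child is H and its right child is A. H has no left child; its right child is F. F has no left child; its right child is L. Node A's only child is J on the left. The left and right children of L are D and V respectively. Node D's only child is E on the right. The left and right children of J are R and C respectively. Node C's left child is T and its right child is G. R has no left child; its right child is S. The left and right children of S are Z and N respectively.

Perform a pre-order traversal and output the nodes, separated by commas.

Q, H, F, L, D, E, V, A, J, R, S, Z, N, C, T, G

Pre-order visits the node, then its left subtree, then its right subtree.
Visit Q.
At Q: go left to H.
  Visit H.
  At H: no left child.
  At H: go right to F.
    Visit F.
    At F: no left child.
    At F: go right to L.
      Visit L.
      At L: go left to D.
        Visit D.
        At D: no left child.
        At D: go right to E.
          E is a leaf — visit E.
      At L: go right to V.
        V is a leaf — visit V.
At Q: go right to A.
  Visit A.
  At A: go left to J.
    Visit J.
    At J: go left to R.
      Visit R.
      At R: no left child.
      At R: go right to S.
        Visit S.
        At S: go left to Z.
          Z is a leaf — visit Z.
        At S: go right to N.
          N is a leaf — visit N.
    At J: go right to C.
      Visit C.
      At C: go left to T.
        T is a leaf — visit T.
      At C: go right to G.
        G is a leaf — visit G.
  At A: no right child.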